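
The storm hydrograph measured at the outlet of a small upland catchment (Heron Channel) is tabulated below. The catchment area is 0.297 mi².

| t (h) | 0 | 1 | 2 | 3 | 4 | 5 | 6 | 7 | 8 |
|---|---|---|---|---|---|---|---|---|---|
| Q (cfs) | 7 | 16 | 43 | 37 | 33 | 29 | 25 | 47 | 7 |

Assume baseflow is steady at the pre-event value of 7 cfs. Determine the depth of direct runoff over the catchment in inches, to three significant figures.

Direct runoff: 0.0, 9.0, 36.0, 30.0, 26.0, 22.0, 18.0, 40.0, 0.0 cfs; ΣQ_DR = 181.0 cfs.
V = ΣQ_DR · Δt = 181.0 × 3600 s = 6.516 × 10^5 ft³.
Over A = 0.297 mi², depth = V / A = 0.944 in.

d ≈ 0.944 in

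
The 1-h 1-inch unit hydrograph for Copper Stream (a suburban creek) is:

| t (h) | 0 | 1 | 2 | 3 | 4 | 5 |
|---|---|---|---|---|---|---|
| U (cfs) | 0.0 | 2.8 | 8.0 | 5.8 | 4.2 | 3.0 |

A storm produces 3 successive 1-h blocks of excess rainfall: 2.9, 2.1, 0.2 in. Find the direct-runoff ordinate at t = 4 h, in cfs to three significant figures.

By discrete convolution, Q_j = Σ (P_i / 1 in) · U_{j−i}.
At t = 4 h (j=4): Q = (2.9/1)·4.2 + (2.1/1)·5.8 + (0.2/1)·8.0 = 26.0 cfs.

Q ≈ 26.0 cfs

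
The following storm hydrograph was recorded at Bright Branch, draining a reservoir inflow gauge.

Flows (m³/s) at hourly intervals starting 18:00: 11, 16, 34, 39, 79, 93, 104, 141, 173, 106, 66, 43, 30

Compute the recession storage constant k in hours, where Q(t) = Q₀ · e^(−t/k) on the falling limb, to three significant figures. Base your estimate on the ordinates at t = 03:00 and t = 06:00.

k ≈ 2.38 h

On the falling limb, Q drops from 106 to 30 m³/s between t = 03:00 and t = 06:00 (Δt = 3 h).
k = −Δt / ln(Q₂/Q₁) = −3 / ln(30/106) = 2.38 h.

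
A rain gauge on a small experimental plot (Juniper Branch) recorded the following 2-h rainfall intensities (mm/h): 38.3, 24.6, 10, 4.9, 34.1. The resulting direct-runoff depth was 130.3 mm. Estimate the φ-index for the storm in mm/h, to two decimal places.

Only the 3 blocks with intensity above φ contribute runoff: 38.3, 24.6, 34.1 mm/h.
Σ(I−φ)·Δt = d  ⇒  (38.3+24.6+34.1 − 3φ)·2 = 130.3
φ = (97.00 − 130.3/2) / 3 = 10.62 mm/h.

φ ≈ 10.62 mm/h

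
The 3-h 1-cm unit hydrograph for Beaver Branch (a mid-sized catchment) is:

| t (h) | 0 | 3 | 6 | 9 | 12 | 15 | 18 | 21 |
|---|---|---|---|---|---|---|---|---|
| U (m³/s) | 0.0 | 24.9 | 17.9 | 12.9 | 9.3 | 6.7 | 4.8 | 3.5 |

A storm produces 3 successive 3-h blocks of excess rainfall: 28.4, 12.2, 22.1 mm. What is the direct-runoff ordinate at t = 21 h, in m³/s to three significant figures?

By discrete convolution, Q_j = Σ (P_i / 10 mm) · U_{j−i}.
At t = 21 h (j=7): Q = (28.4/10)·3.5 + (12.2/10)·4.8 + (22.1/10)·6.7 = 30.6 m³/s.

Q ≈ 30.6 m³/s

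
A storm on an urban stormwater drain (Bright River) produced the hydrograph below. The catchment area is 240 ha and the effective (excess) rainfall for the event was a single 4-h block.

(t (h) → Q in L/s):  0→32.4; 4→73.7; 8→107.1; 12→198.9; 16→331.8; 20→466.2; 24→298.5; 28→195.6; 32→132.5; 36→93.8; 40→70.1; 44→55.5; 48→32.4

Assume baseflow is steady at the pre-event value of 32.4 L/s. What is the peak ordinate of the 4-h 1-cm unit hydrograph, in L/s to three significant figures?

Direct runoff: 0.0, 41.3, 74.7, 166.5, 299.4, 433.8, 266.1, 163.2, 100.1, 61.4, 37.7, 23.1, 0.0 L/s; ΣQ_DR = 1667 L/s, peak = 433.8 L/s.
Runoff depth d = ΣQ_DR·Δt / A = 1667 × 14400 / (240 ha) = 10.00 mm.
The 1-cm UH is the DRH scaled by (10 mm)/d, so U_p = 433.8 × 10/10.00 = 434 L/s.

U_p ≈ 434 L/s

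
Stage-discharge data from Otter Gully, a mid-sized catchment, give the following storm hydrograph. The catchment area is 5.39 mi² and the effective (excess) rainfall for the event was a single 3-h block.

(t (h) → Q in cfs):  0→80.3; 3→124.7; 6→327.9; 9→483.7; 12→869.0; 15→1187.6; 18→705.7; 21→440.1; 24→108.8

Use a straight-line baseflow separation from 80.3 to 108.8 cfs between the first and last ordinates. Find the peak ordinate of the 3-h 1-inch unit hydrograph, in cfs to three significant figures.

Direct runoff: 0.00, 40.84, 240.47, 392.71, 774.45, 1089.49, 604.02, 334.86, 0.00 cfs; ΣQ_DR = 3477 cfs, peak = 1089.49 cfs.
Runoff depth d = ΣQ_DR·Δt / A = 3477 × 10800 / (5.39 mi²) = 2.999 in.
The 1-inch UH is the DRH scaled by (1 in)/d, so U_p = 1089.49 × 1/2.999 = 363 cfs.

U_p ≈ 363 cfs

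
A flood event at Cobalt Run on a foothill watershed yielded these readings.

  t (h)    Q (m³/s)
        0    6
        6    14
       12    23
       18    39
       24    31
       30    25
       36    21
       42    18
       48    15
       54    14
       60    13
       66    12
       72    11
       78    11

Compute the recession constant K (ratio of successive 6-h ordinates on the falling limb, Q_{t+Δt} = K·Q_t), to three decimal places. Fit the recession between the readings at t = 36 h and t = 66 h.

K ≈ 0.894

Using the recession-limb readings at t = 36 h and t = 66 h: Q falls from 21 to 12 m³/s over 5 intervals.
K = (Q₂/Q₁)^(1/5) = (12/21)^(1/5) = 0.894.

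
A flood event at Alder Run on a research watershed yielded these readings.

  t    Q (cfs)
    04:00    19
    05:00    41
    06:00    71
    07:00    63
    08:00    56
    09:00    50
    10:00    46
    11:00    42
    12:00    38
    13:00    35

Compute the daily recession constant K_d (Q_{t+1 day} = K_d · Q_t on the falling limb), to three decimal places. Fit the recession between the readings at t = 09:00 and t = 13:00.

Between t = 09:00 and t = 13:00 the flow falls from 50 to 35 cfs over 4×1 h = 4 h.
Per-interval ratio K = (35/50)^(1/4) = 0.9147; K_d = K^(24/1) = 0.118.

K_d ≈ 0.118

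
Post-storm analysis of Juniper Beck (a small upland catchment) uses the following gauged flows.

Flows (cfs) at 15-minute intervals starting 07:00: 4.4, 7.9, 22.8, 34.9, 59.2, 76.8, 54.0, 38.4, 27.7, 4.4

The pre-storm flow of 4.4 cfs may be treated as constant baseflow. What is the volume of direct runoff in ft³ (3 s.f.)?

Direct-runoff ordinates (Q − Q_b): 0.0, 3.5, 18.4, 30.5, 54.8, 72.4, 49.6, 34.0, 23.3, 0.0 cfs.
ΣQ_DR = 286.5 cfs.
With Δt = 0.25 h = 900 s, V = ΣQ_DR · Δt = 286.5 × 900 = 2.58 × 10^5 ft³.

V ≈ 2.58 × 10^5 ft³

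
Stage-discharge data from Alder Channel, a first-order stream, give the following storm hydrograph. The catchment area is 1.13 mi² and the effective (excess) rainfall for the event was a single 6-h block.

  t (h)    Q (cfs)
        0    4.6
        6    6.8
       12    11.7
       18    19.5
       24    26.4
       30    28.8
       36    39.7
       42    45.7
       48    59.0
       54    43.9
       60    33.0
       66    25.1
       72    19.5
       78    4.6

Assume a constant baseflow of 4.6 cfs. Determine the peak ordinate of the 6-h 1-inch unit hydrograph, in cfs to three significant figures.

U_p ≈ 21.8 cfs

Direct runoff: 0.0, 2.2, 7.1, 14.9, 21.8, 24.2, 35.1, 41.1, 54.4, 39.3, 28.4, 20.5, 14.9, 0.0 cfs; ΣQ_DR = 303.9 cfs, peak = 54.4 cfs.
Runoff depth d = ΣQ_DR·Δt / A = 303.9 × 21600 / (1.13 mi²) = 2.500 in.
The 1-inch UH is the DRH scaled by (1 in)/d, so U_p = 54.4 × 1/2.500 = 21.8 cfs.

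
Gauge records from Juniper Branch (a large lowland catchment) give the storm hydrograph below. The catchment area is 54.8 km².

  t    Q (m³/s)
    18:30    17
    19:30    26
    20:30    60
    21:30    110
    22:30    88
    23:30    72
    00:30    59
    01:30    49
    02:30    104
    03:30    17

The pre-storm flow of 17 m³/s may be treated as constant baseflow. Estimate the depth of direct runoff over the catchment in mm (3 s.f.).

Direct runoff: 0.0, 9.0, 43.0, 93.0, 71.0, 55.0, 42.0, 32.0, 87.0, 0.0 m³/s; ΣQ_DR = 432.0 m³/s.
V = ΣQ_DR · Δt = 432.0 × 3600 s = 1.555 × 10^6 m³.
Over A = 54.8 km², depth = V / A = 28.4 mm.

d ≈ 28.4 mm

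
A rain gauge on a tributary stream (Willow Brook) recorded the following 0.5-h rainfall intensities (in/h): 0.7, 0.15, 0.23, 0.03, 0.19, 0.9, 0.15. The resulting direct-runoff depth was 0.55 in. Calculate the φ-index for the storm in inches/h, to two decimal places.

Only the 2 blocks with intensity above φ contribute runoff: 0.7, 0.9 in/h.
Σ(I−φ)·Δt = d  ⇒  (0.7+0.9 − 2φ)·0.5 = 0.55
φ = (1.600 − 0.55/0.5) / 2 = 0.25 in/h.

φ ≈ 0.25 in/h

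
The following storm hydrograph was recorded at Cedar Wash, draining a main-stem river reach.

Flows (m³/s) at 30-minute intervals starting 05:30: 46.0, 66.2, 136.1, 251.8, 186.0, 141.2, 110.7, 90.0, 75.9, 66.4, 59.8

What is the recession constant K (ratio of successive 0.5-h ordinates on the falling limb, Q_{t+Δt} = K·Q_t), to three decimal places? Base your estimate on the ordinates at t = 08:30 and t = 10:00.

Using the recession-limb readings at t = 08:30 and t = 10:00: Q falls from 110.7 to 66.4 m³/s over 3 intervals.
K = (Q₂/Q₁)^(1/3) = (66.4/110.7)^(1/3) = 0.843.

K ≈ 0.843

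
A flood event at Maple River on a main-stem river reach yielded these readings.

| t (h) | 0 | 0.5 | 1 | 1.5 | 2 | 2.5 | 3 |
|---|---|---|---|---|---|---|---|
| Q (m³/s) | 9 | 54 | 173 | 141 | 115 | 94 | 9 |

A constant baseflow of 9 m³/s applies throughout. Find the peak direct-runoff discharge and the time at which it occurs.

Subtracting baseflow gives direct-runoff ordinates: 0.0, 45.0, 164.0, 132.0, 106.0, 85.0, 0.0 m³/s.
The maximum is 164.0 m³/s, occurring at the reading for t = 1 h.

Q_p = 164.0 m³/s at t = 1 h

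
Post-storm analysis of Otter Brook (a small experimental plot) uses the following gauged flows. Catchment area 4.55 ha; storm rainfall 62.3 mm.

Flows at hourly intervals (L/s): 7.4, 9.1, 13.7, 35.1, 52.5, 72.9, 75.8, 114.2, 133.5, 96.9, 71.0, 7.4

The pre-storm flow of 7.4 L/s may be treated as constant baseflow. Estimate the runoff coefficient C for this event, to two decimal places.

ΣQ_DR = 600.7 L/s; V = ΣQ_DR·Δt = 2.163 × 10^6 L.
Runoff depth d = V / A = 47.53 mm.
C = d / P = 47.53 / 62.3 = 0.76.

C ≈ 0.76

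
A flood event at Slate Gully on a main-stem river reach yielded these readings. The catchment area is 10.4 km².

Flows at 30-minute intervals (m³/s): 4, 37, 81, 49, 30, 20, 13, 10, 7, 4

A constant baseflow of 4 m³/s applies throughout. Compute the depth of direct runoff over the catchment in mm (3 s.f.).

Direct runoff: 0.0, 33.0, 77.0, 45.0, 26.0, 16.0, 9.0, 6.0, 3.0, 0.0 m³/s; ΣQ_DR = 215.0 m³/s.
V = ΣQ_DR · Δt = 215.0 × 1800 s = 3.870 × 10^5 m³.
Over A = 10.4 km², depth = V / A = 37.2 mm.

d ≈ 37.2 mm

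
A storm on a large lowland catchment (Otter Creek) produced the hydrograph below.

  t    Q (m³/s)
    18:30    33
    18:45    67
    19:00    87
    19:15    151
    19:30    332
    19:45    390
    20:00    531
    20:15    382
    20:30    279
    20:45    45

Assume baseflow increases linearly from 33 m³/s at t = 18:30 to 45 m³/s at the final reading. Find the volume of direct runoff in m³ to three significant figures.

V ≈ 1.72 × 10^6 m³

Direct-runoff ordinates (Q − Q_b): 0.00, 32.67, 51.33, 114.00, 293.67, 350.33, 490.00, 339.67, 235.33, 0.00 m³/s.
ΣQ_DR = 1907 m³/s.
With Δt = 0.25 h = 900 s, V = ΣQ_DR · Δt = 1907 × 900 = 1.72 × 10^6 m³.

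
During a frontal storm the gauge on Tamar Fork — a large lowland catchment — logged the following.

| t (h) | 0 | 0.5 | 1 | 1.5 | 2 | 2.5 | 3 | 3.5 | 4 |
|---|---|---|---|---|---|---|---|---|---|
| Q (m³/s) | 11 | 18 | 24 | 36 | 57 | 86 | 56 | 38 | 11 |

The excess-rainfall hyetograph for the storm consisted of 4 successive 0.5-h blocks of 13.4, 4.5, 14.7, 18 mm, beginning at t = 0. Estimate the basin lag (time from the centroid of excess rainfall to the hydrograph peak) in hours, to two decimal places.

t_L ≈ 1.38 h

Centroid of excess rainfall: t_c = Σ P_i·t̄_i / ΣP_i = 1.1186 h (block centres at 0.25, 0.75, 1.25, 1.75 h).
Hydrograph peak occurs at t = 2.5 h, so basin lag t_L = 2.5 − 1.1186 = 1.38 h.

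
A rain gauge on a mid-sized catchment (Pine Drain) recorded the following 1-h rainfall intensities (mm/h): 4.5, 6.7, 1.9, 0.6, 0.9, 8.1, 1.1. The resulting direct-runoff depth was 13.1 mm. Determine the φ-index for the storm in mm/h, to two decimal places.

φ ≈ 2.07 mm/h

Only the 3 blocks with intensity above φ contribute runoff: 4.5, 6.7, 8.1 mm/h.
Σ(I−φ)·Δt = d  ⇒  (4.5+6.7+8.1 − 3φ)·1 = 13.1
φ = (19.30 − 13.1/1) / 3 = 2.07 mm/h.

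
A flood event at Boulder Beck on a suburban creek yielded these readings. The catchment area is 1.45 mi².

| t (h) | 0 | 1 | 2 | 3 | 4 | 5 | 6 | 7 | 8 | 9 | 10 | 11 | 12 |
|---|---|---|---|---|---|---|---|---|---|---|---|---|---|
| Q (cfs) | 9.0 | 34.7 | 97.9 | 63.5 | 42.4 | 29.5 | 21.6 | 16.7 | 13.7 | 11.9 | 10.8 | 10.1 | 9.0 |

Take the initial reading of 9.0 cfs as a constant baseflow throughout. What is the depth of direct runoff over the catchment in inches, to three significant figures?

Direct runoff: 0.0, 25.7, 88.9, 54.5, 33.4, 20.5, 12.6, 7.7, 4.7, 2.9, 1.8, 1.1, 0.0 cfs; ΣQ_DR = 253.8 cfs.
V = ΣQ_DR · Δt = 253.8 × 3600 s = 9.137 × 10^5 ft³.
Over A = 1.45 mi², depth = V / A = 0.271 in.

d ≈ 0.271 in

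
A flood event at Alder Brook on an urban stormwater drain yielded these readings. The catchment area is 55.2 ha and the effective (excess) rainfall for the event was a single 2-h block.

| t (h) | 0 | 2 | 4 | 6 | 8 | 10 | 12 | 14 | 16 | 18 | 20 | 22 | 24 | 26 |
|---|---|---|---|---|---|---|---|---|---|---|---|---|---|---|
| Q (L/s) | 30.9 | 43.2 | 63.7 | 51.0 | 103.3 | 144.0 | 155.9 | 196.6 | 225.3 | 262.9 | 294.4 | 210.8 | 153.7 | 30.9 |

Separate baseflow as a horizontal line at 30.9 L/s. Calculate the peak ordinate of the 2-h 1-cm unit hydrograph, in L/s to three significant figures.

U_p ≈ 132 L/s

Direct runoff: 0.0, 12.3, 32.8, 20.1, 72.4, 113.1, 125.0, 165.7, 194.4, 232.0, 263.5, 179.9, 122.8, 0.0 L/s; ΣQ_DR = 1534 L/s, peak = 263.5 L/s.
Runoff depth d = ΣQ_DR·Δt / A = 1534 × 7200 / (55.2 ha) = 20.01 mm.
The 1-cm UH is the DRH scaled by (10 mm)/d, so U_p = 263.5 × 10/20.01 = 132 L/s.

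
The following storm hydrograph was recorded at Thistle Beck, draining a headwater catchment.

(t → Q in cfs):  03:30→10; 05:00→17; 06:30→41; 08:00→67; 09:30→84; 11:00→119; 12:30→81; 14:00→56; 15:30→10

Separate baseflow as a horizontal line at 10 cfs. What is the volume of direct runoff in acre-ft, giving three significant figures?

V ≈ 49.0 acre-ft

Direct-runoff ordinates (Q − Q_b): 0.0, 7.0, 31.0, 57.0, 74.0, 109.0, 71.0, 46.0, 0.0 cfs.
ΣQ_DR = 395.0 cfs.
With Δt = 1.5 h = 5400 s, V = ΣQ_DR · Δt = 395.0 × 5400 = 2.13 × 10^6 ft³ = 49.0 acre-ft.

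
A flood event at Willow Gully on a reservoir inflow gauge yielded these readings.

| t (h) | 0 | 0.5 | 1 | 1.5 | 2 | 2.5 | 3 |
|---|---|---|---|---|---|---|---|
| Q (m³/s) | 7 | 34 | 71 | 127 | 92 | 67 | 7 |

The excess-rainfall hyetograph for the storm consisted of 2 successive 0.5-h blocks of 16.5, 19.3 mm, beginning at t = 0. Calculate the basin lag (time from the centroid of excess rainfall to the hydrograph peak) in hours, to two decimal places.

Centroid of excess rainfall: t_c = Σ P_i·t̄_i / ΣP_i = 0.5196 h (block centres at 0.25, 0.75 h).
Hydrograph peak occurs at t = 1.5 h, so basin lag t_L = 1.5 − 0.5196 = 0.98 h.

t_L ≈ 0.98 h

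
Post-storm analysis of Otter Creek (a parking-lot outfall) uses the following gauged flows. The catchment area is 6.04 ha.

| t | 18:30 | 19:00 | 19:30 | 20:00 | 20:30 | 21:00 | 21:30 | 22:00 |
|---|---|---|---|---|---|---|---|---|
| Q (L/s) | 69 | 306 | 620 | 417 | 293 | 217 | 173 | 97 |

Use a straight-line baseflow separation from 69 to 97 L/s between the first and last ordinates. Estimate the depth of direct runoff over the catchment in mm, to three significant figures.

Direct runoff: 0.00, 233.00, 543.00, 336.00, 208.00, 128.00, 80.00, 0.00 L/s; ΣQ_DR = 1528 L/s.
V = ΣQ_DR · Δt = 1528 × 1800 s = 2.750 × 10^6 L.
Over A = 6.04 ha, depth = V / A = 45.5 mm.

d ≈ 45.5 mm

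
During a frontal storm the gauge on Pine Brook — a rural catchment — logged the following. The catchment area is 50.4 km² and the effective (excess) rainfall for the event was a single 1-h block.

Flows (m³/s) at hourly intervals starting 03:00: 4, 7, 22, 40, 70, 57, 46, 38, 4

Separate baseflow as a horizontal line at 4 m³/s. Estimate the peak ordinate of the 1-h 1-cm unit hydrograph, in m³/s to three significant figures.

Direct runoff: 0.0, 3.0, 18.0, 36.0, 66.0, 53.0, 42.0, 34.0, 0.0 m³/s; ΣQ_DR = 252.0 m³/s, peak = 66.0 m³/s.
Runoff depth d = ΣQ_DR·Δt / A = 252.0 × 3600 / (50.4 km²) = 18.00 mm.
The 1-cm UH is the DRH scaled by (10 mm)/d, so U_p = 66.0 × 10/18.00 = 36.7 m³/s.

U_p ≈ 36.7 m³/s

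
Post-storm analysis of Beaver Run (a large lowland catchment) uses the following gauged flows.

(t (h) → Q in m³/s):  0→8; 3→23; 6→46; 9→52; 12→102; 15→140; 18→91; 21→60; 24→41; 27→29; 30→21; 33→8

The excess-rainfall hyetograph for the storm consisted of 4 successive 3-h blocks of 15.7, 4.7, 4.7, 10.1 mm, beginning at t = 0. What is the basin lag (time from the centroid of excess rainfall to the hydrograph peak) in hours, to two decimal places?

t_L ≈ 9.72 h

Centroid of excess rainfall: t_c = Σ P_i·t̄_i / ΣP_i = 5.2841 h (block centres at 1.5, 4.5, 7.5, 10.5 h).
Hydrograph peak occurs at t = 15 h, so basin lag t_L = 15 − 5.2841 = 9.72 h.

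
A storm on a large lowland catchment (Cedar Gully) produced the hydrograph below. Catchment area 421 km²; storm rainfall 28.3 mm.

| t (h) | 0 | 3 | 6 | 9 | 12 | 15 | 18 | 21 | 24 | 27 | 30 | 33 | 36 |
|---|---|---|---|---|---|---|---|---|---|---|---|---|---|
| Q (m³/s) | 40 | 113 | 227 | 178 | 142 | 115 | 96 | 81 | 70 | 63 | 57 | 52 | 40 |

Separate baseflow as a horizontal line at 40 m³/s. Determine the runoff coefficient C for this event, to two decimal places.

ΣQ_DR = 754.0 m³/s; V = ΣQ_DR·Δt = 8.143 × 10^6 m³.
Runoff depth d = V / A = 19.34 mm.
C = d / P = 19.34 / 28.3 = 0.68.

C ≈ 0.68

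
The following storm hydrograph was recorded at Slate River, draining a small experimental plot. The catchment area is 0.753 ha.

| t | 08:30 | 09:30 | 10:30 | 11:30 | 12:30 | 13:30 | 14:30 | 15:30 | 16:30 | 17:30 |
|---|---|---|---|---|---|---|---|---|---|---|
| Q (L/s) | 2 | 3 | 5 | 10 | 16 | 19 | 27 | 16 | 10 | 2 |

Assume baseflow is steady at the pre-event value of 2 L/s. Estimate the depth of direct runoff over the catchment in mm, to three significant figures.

d ≈ 43.0 mm

Direct runoff: 0.0, 1.0, 3.0, 8.0, 14.0, 17.0, 25.0, 14.0, 8.0, 0.0 L/s; ΣQ_DR = 90.00 L/s.
V = ΣQ_DR · Δt = 90.00 × 3600 s = 3.240 × 10^5 L.
Over A = 0.753 ha, depth = V / A = 43.0 mm.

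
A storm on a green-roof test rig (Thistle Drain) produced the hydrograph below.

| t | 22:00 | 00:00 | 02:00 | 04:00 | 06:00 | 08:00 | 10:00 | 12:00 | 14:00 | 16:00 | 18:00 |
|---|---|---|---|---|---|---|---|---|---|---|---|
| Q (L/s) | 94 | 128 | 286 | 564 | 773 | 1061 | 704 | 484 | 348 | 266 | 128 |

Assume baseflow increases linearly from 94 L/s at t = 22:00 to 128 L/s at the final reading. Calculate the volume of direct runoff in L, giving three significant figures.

V ≈ 2.60 × 10^7 L

Direct-runoff ordinates (Q − Q_b): 0.00, 30.60, 185.20, 459.80, 665.40, 950.00, 589.60, 366.20, 226.80, 141.40, 0.00 L/s.
ΣQ_DR = 3615 L/s.
With Δt = 2 h = 7200 s, V = ΣQ_DR · Δt = 3615 × 7200 = 2.60 × 10^7 L.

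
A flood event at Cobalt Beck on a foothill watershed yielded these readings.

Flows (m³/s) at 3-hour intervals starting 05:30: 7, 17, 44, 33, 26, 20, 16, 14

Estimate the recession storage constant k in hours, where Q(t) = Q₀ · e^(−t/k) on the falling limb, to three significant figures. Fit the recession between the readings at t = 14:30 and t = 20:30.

On the falling limb, Q drops from 33 to 20 m³/s between t = 14:30 and t = 20:30 (Δt = 6 h).
k = −Δt / ln(Q₂/Q₁) = −6 / ln(20/33) = 12.0 h.

k ≈ 12.0 h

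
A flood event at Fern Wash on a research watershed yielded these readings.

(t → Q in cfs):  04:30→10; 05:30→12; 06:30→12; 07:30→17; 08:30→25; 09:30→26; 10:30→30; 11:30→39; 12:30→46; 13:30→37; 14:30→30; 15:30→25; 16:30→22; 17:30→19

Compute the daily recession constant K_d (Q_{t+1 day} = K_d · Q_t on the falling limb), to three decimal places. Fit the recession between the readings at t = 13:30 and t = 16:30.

K_d ≈ 0.016

Between t = 13:30 and t = 16:30 the flow falls from 37 to 22 cfs over 3×1 h = 3 h.
Per-interval ratio K = (22/37)^(1/3) = 0.8409; K_d = K^(24/1) = 0.016.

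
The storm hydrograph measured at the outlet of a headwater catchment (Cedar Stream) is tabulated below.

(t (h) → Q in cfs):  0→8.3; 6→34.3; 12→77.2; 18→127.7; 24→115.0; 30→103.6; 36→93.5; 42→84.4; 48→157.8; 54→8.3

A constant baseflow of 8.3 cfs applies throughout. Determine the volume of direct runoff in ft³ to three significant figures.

Direct-runoff ordinates (Q − Q_b): 0.0, 26.0, 68.9, 119.4, 106.7, 95.3, 85.2, 76.1, 149.5, 0.0 cfs.
ΣQ_DR = 727.1 cfs.
With Δt = 6 h = 21600 s, V = ΣQ_DR · Δt = 727.1 × 21600 = 1.57 × 10^7 ft³.

V ≈ 1.57 × 10^7 ft³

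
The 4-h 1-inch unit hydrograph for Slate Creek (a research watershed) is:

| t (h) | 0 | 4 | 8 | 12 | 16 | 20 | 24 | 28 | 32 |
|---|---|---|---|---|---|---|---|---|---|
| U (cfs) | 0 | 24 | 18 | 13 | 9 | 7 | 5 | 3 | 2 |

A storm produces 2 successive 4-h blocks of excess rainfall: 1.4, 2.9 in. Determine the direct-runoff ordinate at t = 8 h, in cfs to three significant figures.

Q ≈ 94.8 cfs

By discrete convolution, Q_j = Σ (P_i / 1 in) · U_{j−i}.
At t = 8 h (j=2): Q = (1.4/1)·18 + (2.9/1)·24 = 94.8 cfs.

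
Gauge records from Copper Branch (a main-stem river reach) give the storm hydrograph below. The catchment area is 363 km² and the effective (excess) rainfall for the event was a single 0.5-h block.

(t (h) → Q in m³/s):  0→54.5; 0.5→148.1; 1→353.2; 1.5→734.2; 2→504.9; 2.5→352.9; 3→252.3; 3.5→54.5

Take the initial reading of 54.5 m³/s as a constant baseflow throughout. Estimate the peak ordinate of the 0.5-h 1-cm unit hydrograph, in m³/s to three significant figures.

U_p ≈ 679 m³/s

Direct runoff: 0.0, 93.6, 298.7, 679.7, 450.4, 298.4, 197.8, 0.0 m³/s; ΣQ_DR = 2019 m³/s, peak = 679.7 m³/s.
Runoff depth d = ΣQ_DR·Δt / A = 2019 × 1800 / (363 km²) = 10.01 mm.
The 1-cm UH is the DRH scaled by (10 mm)/d, so U_p = 679.7 × 10/10.01 = 679 m³/s.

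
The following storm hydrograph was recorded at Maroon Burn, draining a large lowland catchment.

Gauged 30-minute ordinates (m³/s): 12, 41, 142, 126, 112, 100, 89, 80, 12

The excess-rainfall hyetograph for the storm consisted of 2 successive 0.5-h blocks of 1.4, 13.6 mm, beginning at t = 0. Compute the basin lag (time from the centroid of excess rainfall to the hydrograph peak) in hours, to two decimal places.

Centroid of excess rainfall: t_c = Σ P_i·t̄_i / ΣP_i = 0.7033 h (block centres at 0.25, 0.75 h).
Hydrograph peak occurs at t = 1 h, so basin lag t_L = 1 − 0.7033 = 0.30 h.

t_L ≈ 0.30 h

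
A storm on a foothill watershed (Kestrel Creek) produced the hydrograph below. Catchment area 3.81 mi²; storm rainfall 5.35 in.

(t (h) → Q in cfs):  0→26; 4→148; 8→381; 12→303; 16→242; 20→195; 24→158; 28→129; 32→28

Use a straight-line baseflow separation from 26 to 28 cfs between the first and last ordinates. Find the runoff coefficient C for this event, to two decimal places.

C ≈ 0.42

ΣQ_DR = 1367 cfs; V = ΣQ_DR·Δt = 1.968 × 10^7 ft³.
Runoff depth d = V / A = 2.224 in.
C = d / P = 2.224 / 5.35 = 0.42.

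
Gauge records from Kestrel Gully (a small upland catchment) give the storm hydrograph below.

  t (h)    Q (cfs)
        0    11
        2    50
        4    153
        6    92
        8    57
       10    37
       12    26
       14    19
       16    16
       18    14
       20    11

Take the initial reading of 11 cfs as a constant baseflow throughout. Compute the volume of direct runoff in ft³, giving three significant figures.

V ≈ 2.63 × 10^6 ft³

Direct-runoff ordinates (Q − Q_b): 0.0, 39.0, 142.0, 81.0, 46.0, 26.0, 15.0, 8.0, 5.0, 3.0, 0.0 cfs.
ΣQ_DR = 365.0 cfs.
With Δt = 2 h = 7200 s, V = ΣQ_DR · Δt = 365.0 × 7200 = 2.63 × 10^6 ft³.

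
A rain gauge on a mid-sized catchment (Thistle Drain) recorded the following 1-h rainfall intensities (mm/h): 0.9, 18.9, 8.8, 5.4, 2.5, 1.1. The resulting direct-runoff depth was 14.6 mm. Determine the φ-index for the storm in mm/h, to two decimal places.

Only the 2 blocks with intensity above φ contribute runoff: 18.9, 8.8 mm/h.
Σ(I−φ)·Δt = d  ⇒  (18.9+8.8 − 2φ)·1 = 14.6
φ = (27.70 − 14.6/1) / 2 = 6.55 mm/h.

φ ≈ 6.55 mm/h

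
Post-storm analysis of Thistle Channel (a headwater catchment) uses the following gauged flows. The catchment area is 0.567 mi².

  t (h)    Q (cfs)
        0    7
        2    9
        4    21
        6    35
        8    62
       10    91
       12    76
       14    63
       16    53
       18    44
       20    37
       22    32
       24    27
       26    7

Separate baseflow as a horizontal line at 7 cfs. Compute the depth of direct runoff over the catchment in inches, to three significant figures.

Direct runoff: 0.0, 2.0, 14.0, 28.0, 55.0, 84.0, 69.0, 56.0, 46.0, 37.0, 30.0, 25.0, 20.0, 0.0 cfs; ΣQ_DR = 466.0 cfs.
V = ΣQ_DR · Δt = 466.0 × 7200 s = 3.355 × 10^6 ft³.
Over A = 0.567 mi², depth = V / A = 2.55 in.

d ≈ 2.55 in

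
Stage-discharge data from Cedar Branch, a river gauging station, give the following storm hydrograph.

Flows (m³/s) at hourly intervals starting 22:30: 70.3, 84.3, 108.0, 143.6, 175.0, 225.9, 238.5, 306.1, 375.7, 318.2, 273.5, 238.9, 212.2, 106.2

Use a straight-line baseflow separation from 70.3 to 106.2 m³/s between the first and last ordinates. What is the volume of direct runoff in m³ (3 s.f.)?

V ≈ 5.91 × 10^6 m³

Direct-runoff ordinates (Q − Q_b): 0.00, 11.24, 32.18, 65.02, 93.65, 141.79, 151.63, 216.47, 283.31, 223.05, 175.58, 138.22, 108.76, 0.00 m³/s.
ΣQ_DR = 1641 m³/s.
With Δt = 1 h = 3600 s, V = ΣQ_DR · Δt = 1641 × 3600 = 5.91 × 10^6 m³.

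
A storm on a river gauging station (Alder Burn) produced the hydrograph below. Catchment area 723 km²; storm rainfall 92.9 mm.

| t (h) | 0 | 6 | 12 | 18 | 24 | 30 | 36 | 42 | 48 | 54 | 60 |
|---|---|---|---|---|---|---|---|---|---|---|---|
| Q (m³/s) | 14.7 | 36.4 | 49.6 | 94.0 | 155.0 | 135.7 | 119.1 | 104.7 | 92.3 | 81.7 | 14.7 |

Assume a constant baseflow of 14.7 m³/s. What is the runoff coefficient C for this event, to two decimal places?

C ≈ 0.24

ΣQ_DR = 736.2 m³/s; V = ΣQ_DR·Δt = 1.590 × 10^7 m³.
Runoff depth d = V / A = 21.99 mm.
C = d / P = 21.99 / 92.9 = 0.24.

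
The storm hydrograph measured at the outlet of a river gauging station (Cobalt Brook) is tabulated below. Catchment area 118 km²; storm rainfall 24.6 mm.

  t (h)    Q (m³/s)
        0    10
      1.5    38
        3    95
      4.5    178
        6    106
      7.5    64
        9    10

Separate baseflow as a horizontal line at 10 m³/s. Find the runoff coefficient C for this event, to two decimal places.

C ≈ 0.80

ΣQ_DR = 431.0 m³/s; V = ΣQ_DR·Δt = 2.327 × 10^6 m³.
Runoff depth d = V / A = 19.72 mm.
C = d / P = 19.72 / 24.6 = 0.80.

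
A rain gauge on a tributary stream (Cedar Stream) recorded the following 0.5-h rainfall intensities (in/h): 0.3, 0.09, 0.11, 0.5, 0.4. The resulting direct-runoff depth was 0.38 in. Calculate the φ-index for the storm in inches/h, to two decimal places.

φ ≈ 0.15 in/h

Only the 3 blocks with intensity above φ contribute runoff: 0.3, 0.5, 0.4 in/h.
Σ(I−φ)·Δt = d  ⇒  (0.3+0.5+0.4 − 3φ)·0.5 = 0.38
φ = (1.200 − 0.38/0.5) / 3 = 0.15 in/h.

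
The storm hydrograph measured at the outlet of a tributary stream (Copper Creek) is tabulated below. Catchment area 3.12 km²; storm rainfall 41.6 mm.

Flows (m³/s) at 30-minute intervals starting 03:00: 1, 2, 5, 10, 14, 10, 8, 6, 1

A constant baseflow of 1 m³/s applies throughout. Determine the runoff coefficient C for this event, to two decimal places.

ΣQ_DR = 48.00 m³/s; V = ΣQ_DR·Δt = 86400 m³.
Runoff depth d = V / A = 27.69 mm.
C = d / P = 27.69 / 41.6 = 0.67.

C ≈ 0.67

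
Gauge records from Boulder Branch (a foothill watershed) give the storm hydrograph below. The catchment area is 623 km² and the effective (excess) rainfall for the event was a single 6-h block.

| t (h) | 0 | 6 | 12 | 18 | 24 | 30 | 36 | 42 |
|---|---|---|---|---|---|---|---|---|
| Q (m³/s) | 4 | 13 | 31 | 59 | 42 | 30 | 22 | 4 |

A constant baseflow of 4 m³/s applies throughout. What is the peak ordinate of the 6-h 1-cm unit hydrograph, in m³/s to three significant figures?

Direct runoff: 0.0, 9.0, 27.0, 55.0, 38.0, 26.0, 18.0, 0.0 m³/s; ΣQ_DR = 173.0 m³/s, peak = 55.0 m³/s.
Runoff depth d = ΣQ_DR·Δt / A = 173.0 × 21600 / (623 km²) = 5.998 mm.
The 1-cm UH is the DRH scaled by (10 mm)/d, so U_p = 55.0 × 10/5.998 = 91.7 m³/s.

U_p ≈ 91.7 m³/s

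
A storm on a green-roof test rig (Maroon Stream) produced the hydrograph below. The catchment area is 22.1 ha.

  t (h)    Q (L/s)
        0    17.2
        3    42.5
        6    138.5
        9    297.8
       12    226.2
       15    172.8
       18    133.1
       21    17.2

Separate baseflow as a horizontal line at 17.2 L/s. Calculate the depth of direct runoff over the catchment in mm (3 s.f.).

d ≈ 44.4 mm

Direct runoff: 0.0, 25.3, 121.3, 280.6, 209.0, 155.6, 115.9, 0.0 L/s; ΣQ_DR = 907.7 L/s.
V = ΣQ_DR · Δt = 907.7 × 10800 s = 9.803 × 10^6 L.
Over A = 22.1 ha, depth = V / A = 44.4 mm.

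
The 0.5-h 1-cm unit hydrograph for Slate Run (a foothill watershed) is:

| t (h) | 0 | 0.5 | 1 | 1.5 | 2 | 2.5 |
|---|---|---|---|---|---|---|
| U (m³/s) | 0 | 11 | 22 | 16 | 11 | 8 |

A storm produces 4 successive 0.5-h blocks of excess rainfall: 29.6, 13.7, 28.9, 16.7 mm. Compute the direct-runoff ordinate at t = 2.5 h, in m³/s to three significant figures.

Q ≈ 122 m³/s

By discrete convolution, Q_j = Σ (P_i / 10 mm) · U_{j−i}.
At t = 2.5 h (j=5): Q = (29.6/10)·8 + (13.7/10)·11 + (28.9/10)·16 + (16.7/10)·22 = 122 m³/s.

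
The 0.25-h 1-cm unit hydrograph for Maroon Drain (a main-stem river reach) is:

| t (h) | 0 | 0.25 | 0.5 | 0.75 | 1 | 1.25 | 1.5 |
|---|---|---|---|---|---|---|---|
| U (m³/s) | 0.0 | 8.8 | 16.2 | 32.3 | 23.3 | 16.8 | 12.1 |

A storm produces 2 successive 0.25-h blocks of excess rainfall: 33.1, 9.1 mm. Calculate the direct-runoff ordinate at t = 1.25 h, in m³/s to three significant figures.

By discrete convolution, Q_j = Σ (P_i / 10 mm) · U_{j−i}.
At t = 1.25 h (j=5): Q = (33.1/10)·16.8 + (9.1/10)·23.3 = 76.8 m³/s.

Q ≈ 76.8 m³/s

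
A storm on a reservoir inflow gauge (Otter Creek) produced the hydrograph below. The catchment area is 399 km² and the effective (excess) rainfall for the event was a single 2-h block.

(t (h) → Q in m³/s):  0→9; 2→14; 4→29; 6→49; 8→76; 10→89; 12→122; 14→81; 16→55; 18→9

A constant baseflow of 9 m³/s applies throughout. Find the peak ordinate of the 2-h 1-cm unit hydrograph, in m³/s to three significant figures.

U_p ≈ 141 m³/s

Direct runoff: 0.0, 5.0, 20.0, 40.0, 67.0, 80.0, 113.0, 72.0, 46.0, 0.0 m³/s; ΣQ_DR = 443.0 m³/s, peak = 113.0 m³/s.
Runoff depth d = ΣQ_DR·Δt / A = 443.0 × 7200 / (399 km²) = 7.994 mm.
The 1-cm UH is the DRH scaled by (10 mm)/d, so U_p = 113.0 × 10/7.994 = 141 m³/s.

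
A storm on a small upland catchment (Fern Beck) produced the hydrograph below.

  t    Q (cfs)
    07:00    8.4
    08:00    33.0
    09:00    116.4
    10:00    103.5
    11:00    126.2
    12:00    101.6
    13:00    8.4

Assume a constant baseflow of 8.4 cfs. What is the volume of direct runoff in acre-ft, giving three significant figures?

V ≈ 36.3 acre-ft

Direct-runoff ordinates (Q − Q_b): 0.0, 24.6, 108.0, 95.1, 117.8, 93.2, 0.0 cfs.
ΣQ_DR = 438.7 cfs.
With Δt = 1 h = 3600 s, V = ΣQ_DR · Δt = 438.7 × 3600 = 1.58 × 10^6 ft³ = 36.3 acre-ft.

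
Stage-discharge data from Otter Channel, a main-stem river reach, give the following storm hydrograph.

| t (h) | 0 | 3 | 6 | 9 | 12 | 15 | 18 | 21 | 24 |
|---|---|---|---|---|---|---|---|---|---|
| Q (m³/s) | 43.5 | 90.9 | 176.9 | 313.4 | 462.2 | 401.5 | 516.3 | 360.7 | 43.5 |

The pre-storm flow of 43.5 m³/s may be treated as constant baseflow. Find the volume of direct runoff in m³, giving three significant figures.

V ≈ 2.18 × 10^7 m³

Direct-runoff ordinates (Q − Q_b): 0.0, 47.4, 133.4, 269.9, 418.7, 358.0, 472.8, 317.2, 0.0 m³/s.
ΣQ_DR = 2017 m³/s.
With Δt = 3 h = 10800 s, V = ΣQ_DR · Δt = 2017 × 10800 = 2.18 × 10^7 m³.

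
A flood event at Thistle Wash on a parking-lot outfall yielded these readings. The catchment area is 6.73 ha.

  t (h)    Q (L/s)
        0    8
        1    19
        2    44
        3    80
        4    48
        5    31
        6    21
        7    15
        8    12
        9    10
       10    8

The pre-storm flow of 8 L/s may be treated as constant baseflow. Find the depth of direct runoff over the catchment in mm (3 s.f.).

Direct runoff: 0.0, 11.0, 36.0, 72.0, 40.0, 23.0, 13.0, 7.0, 4.0, 2.0, 0.0 L/s; ΣQ_DR = 208.0 L/s.
V = ΣQ_DR · Δt = 208.0 × 3600 s = 7.488 × 10^5 L.
Over A = 6.73 ha, depth = V / A = 11.1 mm.

d ≈ 11.1 mm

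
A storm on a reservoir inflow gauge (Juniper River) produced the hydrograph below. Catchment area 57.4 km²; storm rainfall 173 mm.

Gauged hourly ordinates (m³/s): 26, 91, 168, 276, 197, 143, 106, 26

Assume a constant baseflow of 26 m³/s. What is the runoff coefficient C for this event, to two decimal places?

C ≈ 0.30

ΣQ_DR = 825.0 m³/s; V = ΣQ_DR·Δt = 2.970 × 10^6 m³.
Runoff depth d = V / A = 51.74 mm.
C = d / P = 51.74 / 173 = 0.30.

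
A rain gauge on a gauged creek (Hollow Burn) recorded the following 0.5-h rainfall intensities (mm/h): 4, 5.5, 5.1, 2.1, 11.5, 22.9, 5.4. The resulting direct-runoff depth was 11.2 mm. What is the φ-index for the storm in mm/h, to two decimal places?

φ ≈ 6.00 mm/h

Only the 2 blocks with intensity above φ contribute runoff: 11.5, 22.9 mm/h.
Σ(I−φ)·Δt = d  ⇒  (11.5+22.9 − 2φ)·0.5 = 11.2
φ = (34.40 − 11.2/0.5) / 2 = 6.00 mm/h.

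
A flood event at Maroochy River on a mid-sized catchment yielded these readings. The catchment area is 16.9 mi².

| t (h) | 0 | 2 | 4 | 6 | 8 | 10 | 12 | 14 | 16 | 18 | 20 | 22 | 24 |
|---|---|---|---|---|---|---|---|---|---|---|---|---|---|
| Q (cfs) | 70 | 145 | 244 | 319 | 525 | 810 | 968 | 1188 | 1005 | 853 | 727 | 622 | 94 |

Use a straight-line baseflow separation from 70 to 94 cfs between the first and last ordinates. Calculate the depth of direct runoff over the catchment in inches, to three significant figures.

d ≈ 1.19 in

Direct runoff: 0.00, 73.00, 170.00, 243.00, 447.00, 730.00, 886.00, 1104.00, 919.00, 765.00, 637.00, 530.00, 0.00 cfs; ΣQ_DR = 6504 cfs.
V = ΣQ_DR · Δt = 6504 × 7200 s = 4.683 × 10^7 ft³.
Over A = 16.9 mi², depth = V / A = 1.19 in.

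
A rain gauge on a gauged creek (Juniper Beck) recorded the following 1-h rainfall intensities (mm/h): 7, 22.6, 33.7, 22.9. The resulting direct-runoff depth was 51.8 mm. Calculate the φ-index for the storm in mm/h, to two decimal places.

Only the 3 blocks with intensity above φ contribute runoff: 22.6, 33.7, 22.9 mm/h.
Σ(I−φ)·Δt = d  ⇒  (22.6+33.7+22.9 − 3φ)·1 = 51.8
φ = (79.20 − 51.8/1) / 3 = 9.13 mm/h.

φ ≈ 9.13 mm/h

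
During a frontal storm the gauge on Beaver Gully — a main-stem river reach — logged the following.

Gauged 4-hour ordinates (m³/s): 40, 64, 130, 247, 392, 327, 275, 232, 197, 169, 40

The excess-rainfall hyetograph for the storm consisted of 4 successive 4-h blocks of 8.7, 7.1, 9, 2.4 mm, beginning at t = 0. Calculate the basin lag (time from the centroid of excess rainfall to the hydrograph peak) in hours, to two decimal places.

t_L ≈ 9.25 h

Centroid of excess rainfall: t_c = Σ P_i·t̄_i / ΣP_i = 6.7500 h (block centres at 2, 6, 10, 14 h).
Hydrograph peak occurs at t = 16 h, so basin lag t_L = 16 − 6.7500 = 9.25 h.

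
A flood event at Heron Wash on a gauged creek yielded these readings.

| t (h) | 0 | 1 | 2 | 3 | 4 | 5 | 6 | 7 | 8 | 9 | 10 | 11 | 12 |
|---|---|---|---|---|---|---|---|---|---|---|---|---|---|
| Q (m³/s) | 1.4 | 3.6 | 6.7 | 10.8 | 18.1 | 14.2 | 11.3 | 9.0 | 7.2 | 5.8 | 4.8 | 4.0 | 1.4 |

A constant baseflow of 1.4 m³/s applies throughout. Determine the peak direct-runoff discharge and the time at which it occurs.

Q_p = 16.7 m³/s at t = 4 h

Subtracting baseflow gives direct-runoff ordinates: 0.0, 2.2, 5.3, 9.4, 16.7, 12.8, 9.9, 7.6, 5.8, 4.4, 3.4, 2.6, 0.0 m³/s.
The maximum is 16.7 m³/s, occurring at the reading for t = 4 h.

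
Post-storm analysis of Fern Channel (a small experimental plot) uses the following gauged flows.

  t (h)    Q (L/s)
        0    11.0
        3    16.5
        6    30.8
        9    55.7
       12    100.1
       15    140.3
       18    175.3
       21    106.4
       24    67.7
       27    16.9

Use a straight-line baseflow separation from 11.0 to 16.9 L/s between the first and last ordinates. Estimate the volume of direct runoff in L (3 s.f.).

Direct-runoff ordinates (Q − Q_b): 0.00, 4.84, 18.49, 42.73, 86.48, 126.02, 160.37, 90.81, 51.46, 0.00 L/s.
ΣQ_DR = 581.2 L/s.
With Δt = 3 h = 10800 s, V = ΣQ_DR · Δt = 581.2 × 10800 = 6.28 × 10^6 L.

V ≈ 6.28 × 10^6 L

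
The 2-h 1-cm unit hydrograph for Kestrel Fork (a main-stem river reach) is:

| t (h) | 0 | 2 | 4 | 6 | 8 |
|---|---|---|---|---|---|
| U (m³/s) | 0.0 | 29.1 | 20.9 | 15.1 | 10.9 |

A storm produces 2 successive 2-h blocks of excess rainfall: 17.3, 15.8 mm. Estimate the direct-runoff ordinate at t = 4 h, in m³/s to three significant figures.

By discrete convolution, Q_j = Σ (P_i / 10 mm) · U_{j−i}.
At t = 4 h (j=2): Q = (17.3/10)·20.9 + (15.8/10)·29.1 = 82.1 m³/s.

Q ≈ 82.1 m³/s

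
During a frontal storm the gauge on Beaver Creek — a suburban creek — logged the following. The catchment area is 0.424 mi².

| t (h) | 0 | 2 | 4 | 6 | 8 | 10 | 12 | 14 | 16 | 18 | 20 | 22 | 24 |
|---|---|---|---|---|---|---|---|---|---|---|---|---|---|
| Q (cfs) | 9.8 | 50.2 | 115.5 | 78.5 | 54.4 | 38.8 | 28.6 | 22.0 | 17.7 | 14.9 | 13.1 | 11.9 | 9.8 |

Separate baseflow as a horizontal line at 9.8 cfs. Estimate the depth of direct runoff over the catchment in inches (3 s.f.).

d ≈ 2.47 in

Direct runoff: 0.0, 40.4, 105.7, 68.7, 44.6, 29.0, 18.8, 12.2, 7.9, 5.1, 3.3, 2.1, 0.0 cfs; ΣQ_DR = 337.8 cfs.
V = ΣQ_DR · Δt = 337.8 × 7200 s = 2.432 × 10^6 ft³.
Over A = 0.424 mi², depth = V / A = 2.47 in.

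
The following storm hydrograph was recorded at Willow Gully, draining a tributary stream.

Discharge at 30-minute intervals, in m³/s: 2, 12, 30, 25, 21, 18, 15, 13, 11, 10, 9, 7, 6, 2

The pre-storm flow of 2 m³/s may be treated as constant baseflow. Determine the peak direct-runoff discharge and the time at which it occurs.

Subtracting baseflow gives direct-runoff ordinates: 0.0, 10.0, 28.0, 23.0, 19.0, 16.0, 13.0, 11.0, 9.0, 8.0, 7.0, 5.0, 4.0, 0.0 m³/s.
The maximum is 28.0 m³/s, occurring at the reading for t = 1 h.

Q_p = 28.0 m³/s at t = 1 h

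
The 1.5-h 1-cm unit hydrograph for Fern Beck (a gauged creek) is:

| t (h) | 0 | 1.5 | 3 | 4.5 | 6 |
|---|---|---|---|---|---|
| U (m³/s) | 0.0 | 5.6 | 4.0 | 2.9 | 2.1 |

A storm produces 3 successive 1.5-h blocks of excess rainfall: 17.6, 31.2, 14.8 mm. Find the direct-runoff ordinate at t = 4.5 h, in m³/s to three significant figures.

By discrete convolution, Q_j = Σ (P_i / 10 mm) · U_{j−i}.
At t = 4.5 h (j=3): Q = (17.6/10)·2.9 + (31.2/10)·4.0 + (14.8/10)·5.6 = 25.9 m³/s.

Q ≈ 25.9 m³/s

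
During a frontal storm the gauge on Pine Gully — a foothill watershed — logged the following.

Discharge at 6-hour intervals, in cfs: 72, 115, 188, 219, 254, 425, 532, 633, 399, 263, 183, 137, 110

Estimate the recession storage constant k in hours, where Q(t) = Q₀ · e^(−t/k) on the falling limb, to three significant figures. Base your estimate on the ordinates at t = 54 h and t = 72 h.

k ≈ 20.6 h

On the falling limb, Q drops from 263 to 110 cfs between t = 54 h and t = 72 h (Δt = 18 h).
k = −Δt / ln(Q₂/Q₁) = −18 / ln(110/263) = 20.6 h.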